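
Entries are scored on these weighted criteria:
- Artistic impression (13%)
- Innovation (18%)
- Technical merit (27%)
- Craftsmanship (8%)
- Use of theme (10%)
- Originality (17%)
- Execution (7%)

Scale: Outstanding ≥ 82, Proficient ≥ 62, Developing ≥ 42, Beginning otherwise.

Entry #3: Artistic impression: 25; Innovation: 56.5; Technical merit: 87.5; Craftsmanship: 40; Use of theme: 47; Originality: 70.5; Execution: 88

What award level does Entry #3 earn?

Weighted total:
  Artistic impression 25 × 0.13 = 3.25
  Innovation 56.5 × 0.18 = 10.17
  Technical merit 87.5 × 0.27 = 23.625
  Craftsmanship 40 × 0.08 = 3.2
  Use of theme 47 × 0.1 = 4.7
  Originality 70.5 × 0.17 = 11.985
  Execution 88 × 0.07 = 6.16
Sum = 63.09
63.09 is ≥ 62 and < 82 → Proficient

Proficient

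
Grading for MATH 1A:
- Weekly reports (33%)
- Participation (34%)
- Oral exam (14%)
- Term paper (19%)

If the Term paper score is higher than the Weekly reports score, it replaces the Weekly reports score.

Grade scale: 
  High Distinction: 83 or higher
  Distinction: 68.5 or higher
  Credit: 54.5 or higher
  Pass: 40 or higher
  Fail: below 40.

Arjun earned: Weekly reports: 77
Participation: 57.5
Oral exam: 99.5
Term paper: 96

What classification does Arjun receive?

High Distinction

Term paper (96) > Weekly reports (77), so Weekly reports counts as 96.
Weighted total:
  Weekly reports 96 × 0.33 = 31.68
  Participation 57.5 × 0.34 = 19.55
  Oral exam 99.5 × 0.14 = 13.93
  Term paper 96 × 0.19 = 18.24
Sum = 83.4
83.4 ≥ 83 → High Distinction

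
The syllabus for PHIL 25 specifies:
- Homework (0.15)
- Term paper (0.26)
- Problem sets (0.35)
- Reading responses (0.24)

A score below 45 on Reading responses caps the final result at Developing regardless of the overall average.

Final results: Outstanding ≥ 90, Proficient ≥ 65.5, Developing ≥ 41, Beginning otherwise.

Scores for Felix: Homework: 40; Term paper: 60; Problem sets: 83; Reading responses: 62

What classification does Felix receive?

Proficient

Reading responses score 62 ≥ 45: minimum met.
Weighted total:
  Homework 40 × 0.15 = 6
  Term paper 60 × 0.26 = 15.6
  Problem sets 83 × 0.35 = 29.05
  Reading responses 62 × 0.24 = 14.88
Sum = 65.53
65.53 is ≥ 65.5 and < 90 → Proficient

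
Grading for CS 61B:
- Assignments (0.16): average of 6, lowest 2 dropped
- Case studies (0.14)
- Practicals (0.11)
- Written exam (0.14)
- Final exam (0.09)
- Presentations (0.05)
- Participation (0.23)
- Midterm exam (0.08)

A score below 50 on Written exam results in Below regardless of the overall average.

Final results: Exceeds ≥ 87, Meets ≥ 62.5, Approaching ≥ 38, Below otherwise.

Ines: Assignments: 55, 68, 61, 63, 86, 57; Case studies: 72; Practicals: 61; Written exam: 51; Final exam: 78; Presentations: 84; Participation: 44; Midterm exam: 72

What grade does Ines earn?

Approaching

Assignments: drop 55, 57 → average of remaining 4 = 278/4 = 69.5
Written exam score 51 ≥ 50: minimum met.
Weighted total:
  Assignments 69.5 × 0.16 = 11.12
  Case studies 72 × 0.14 = 10.08
  Practicals 61 × 0.11 = 6.71
  Written exam 51 × 0.14 = 7.14
  Final exam 78 × 0.09 = 7.02
  Presentations 84 × 0.05 = 4.2
  Participation 44 × 0.23 = 10.12
  Midterm exam 72 × 0.08 = 5.76
Sum = 62.15
62.15 is ≥ 38 and < 62.5 → Approaching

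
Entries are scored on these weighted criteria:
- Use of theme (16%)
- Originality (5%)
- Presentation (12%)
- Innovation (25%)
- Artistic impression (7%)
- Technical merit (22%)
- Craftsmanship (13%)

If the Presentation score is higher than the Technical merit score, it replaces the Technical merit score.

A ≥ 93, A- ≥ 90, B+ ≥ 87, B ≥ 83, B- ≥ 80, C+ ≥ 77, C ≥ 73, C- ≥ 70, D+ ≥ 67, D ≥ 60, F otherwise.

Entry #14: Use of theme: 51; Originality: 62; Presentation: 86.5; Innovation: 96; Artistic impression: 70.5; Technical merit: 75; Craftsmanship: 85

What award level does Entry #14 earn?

B-

Presentation (86.5) > Technical merit (75), so Technical merit counts as 86.5.
Weighted total:
  Use of theme 51 × 0.16 = 8.16
  Originality 62 × 0.05 = 3.1
  Presentation 86.5 × 0.12 = 10.38
  Innovation 96 × 0.25 = 24
  Artistic impression 70.5 × 0.07 = 4.935
  Technical merit 86.5 × 0.22 = 19.03
  Craftsmanship 85 × 0.13 = 11.05
Sum = 80.655
80.655 is ≥ 80 and < 83 → B-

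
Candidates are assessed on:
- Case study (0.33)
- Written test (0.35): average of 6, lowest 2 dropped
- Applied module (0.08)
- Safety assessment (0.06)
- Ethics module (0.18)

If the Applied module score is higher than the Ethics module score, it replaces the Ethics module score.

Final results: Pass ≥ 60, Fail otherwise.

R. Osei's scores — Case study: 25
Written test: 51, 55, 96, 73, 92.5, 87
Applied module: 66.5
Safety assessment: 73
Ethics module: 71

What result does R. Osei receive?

Written test: drop 51, 55 → average of remaining 4 = 348.5/4 = 87.125
Applied module (66.5) ≤ Ethics module (71), so Ethics module stays at 71.
Weighted total:
  Case study 25 × 0.33 = 8.25
  Written test 87.125 × 0.35 = 30.49375
  Applied module 66.5 × 0.08 = 5.32
  Safety assessment 73 × 0.06 = 4.38
  Ethics module 71 × 0.18 = 12.78
Sum = 61.22375
61.22375 ≥ 60 → Pass

Pass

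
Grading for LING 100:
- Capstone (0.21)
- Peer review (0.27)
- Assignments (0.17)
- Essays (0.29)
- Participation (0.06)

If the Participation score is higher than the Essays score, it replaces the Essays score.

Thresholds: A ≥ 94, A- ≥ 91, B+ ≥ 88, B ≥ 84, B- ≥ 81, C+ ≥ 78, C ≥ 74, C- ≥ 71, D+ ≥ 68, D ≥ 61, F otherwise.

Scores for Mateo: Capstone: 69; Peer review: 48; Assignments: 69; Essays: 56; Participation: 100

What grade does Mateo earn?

C

Participation (100) > Essays (56), so Essays counts as 100.
Weighted total:
  Capstone 69 × 0.21 = 14.49
  Peer review 48 × 0.27 = 12.96
  Assignments 69 × 0.17 = 11.73
  Essays 100 × 0.29 = 29
  Participation 100 × 0.06 = 6
Sum = 74.18
74.18 is ≥ 74 and < 78 → C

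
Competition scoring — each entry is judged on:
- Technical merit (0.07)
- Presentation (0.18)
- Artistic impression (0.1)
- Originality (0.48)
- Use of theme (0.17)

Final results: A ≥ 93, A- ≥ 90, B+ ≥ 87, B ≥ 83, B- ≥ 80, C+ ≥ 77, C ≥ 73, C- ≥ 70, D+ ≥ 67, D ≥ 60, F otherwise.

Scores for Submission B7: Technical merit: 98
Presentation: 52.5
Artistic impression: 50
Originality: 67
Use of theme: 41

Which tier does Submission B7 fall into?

D

Weighted total:
  Technical merit 98 × 0.07 = 6.86
  Presentation 52.5 × 0.18 = 9.45
  Artistic impression 50 × 0.1 = 5
  Originality 67 × 0.48 = 32.16
  Use of theme 41 × 0.17 = 6.97
Sum = 60.44
60.44 is ≥ 60 and < 67 → D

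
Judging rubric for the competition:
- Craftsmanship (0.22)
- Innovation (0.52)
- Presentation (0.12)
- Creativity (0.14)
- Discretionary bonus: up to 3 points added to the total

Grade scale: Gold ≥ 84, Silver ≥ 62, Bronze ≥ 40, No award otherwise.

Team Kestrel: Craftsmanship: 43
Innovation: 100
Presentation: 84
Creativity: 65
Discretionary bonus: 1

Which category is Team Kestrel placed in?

Weighted total:
  Craftsmanship 43 × 0.22 = 9.46
  Innovation 100 × 0.52 = 52
  Presentation 84 × 0.12 = 10.08
  Creativity 65 × 0.14 = 9.1
Sum = 80.64
Discretionary bonus: 80.64 + 1 = 81.64
81.64 is ≥ 62 and < 84 → Silver

Silver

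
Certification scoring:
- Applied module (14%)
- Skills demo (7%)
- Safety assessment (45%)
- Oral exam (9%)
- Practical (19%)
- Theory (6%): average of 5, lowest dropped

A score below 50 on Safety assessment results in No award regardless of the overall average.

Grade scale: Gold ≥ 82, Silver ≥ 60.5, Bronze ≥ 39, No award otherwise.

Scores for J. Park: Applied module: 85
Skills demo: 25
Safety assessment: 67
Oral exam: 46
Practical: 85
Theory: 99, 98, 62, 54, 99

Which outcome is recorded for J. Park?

Silver

Theory: drop 54 → average of remaining 4 = 358/4 = 89.5
Safety assessment score 67 ≥ 50: minimum met.
Weighted total:
  Applied module 85 × 0.14 = 11.9
  Skills demo 25 × 0.07 = 1.75
  Safety assessment 67 × 0.45 = 30.15
  Oral exam 46 × 0.09 = 4.14
  Practical 85 × 0.19 = 16.15
  Theory 89.5 × 0.06 = 5.37
Sum = 69.46
69.46 is ≥ 60.5 and < 82 → Silver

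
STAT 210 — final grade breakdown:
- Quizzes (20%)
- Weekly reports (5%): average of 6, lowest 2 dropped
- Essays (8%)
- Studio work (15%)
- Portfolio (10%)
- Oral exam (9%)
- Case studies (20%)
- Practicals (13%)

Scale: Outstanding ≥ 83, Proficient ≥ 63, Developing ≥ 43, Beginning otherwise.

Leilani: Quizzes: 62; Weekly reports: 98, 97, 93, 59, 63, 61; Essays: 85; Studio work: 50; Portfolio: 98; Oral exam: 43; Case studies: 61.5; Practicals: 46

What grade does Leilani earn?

Proficient

Weekly reports: drop 59, 61 → average of remaining 4 = 351/4 = 87.75
Weighted total:
  Quizzes 62 × 0.2 = 12.4
  Weekly reports 87.75 × 0.05 = 4.3875
  Essays 85 × 0.08 = 6.8
  Studio work 50 × 0.15 = 7.5
  Portfolio 98 × 0.1 = 9.8
  Oral exam 43 × 0.09 = 3.87
  Case studies 61.5 × 0.2 = 12.3
  Practicals 46 × 0.13 = 5.98
Sum = 63.0375
63.0375 is ≥ 63 and < 83 → Proficient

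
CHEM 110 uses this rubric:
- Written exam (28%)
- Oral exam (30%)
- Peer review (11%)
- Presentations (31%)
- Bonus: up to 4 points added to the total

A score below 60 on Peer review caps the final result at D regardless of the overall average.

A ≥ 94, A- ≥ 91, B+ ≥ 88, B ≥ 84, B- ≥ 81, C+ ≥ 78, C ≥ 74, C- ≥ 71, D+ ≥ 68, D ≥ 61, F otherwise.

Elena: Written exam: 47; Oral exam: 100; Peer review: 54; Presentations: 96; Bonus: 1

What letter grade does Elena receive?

D

Peer review score 54 < 60: minimum not met.
Weighted total:
  Written exam 47 × 0.28 = 13.16
  Oral exam 100 × 0.3 = 30
  Peer review 54 × 0.11 = 5.94
  Presentations 96 × 0.31 = 29.76
Sum = 78.86
Bonus: 78.86 + 1 = 79.86
79.86 would be C+; cap at D applies → D.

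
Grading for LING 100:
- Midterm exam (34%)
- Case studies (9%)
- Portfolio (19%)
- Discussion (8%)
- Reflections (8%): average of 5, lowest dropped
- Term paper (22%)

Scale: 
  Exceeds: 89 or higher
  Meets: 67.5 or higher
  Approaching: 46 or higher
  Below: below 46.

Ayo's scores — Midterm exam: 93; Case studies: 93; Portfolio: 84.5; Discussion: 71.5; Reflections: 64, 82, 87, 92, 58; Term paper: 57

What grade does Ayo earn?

Reflections: drop 58 → average of remaining 4 = 325/4 = 81.25
Weighted total:
  Midterm exam 93 × 0.34 = 31.62
  Case studies 93 × 0.09 = 8.37
  Portfolio 84.5 × 0.19 = 16.055
  Discussion 71.5 × 0.08 = 5.72
  Reflections 81.25 × 0.08 = 6.5
  Term paper 57 × 0.22 = 12.54
Sum = 80.805
80.805 is ≥ 67.5 and < 89 → Meets

Meets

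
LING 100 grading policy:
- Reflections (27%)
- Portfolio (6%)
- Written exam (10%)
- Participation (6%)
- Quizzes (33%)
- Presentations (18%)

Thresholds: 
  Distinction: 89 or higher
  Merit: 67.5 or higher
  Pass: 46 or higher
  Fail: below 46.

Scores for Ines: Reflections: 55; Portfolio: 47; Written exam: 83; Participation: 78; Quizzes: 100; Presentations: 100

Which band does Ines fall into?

Weighted total:
  Reflections 55 × 0.27 = 14.85
  Portfolio 47 × 0.06 = 2.82
  Written exam 83 × 0.1 = 8.3
  Participation 78 × 0.06 = 4.68
  Quizzes 100 × 0.33 = 33
  Presentations 100 × 0.18 = 18
Sum = 81.65
81.65 is ≥ 67.5 and < 89 → Merit

Merit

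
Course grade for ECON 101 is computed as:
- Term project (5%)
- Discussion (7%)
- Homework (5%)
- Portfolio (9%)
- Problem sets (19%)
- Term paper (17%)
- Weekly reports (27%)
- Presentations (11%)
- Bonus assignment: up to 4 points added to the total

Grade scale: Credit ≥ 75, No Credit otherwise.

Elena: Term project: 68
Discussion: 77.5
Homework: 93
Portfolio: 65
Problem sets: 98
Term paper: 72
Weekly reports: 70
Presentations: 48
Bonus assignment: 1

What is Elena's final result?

Weighted total:
  Term project 68 × 0.05 = 3.4
  Discussion 77.5 × 0.07 = 5.425
  Homework 93 × 0.05 = 4.65
  Portfolio 65 × 0.09 = 5.85
  Problem sets 98 × 0.19 = 18.62
  Term paper 72 × 0.17 = 12.24
  Weekly reports 70 × 0.27 = 18.9
  Presentations 48 × 0.11 = 5.28
Sum = 74.365
Bonus assignment: 74.365 + 1 = 75.365
75.365 ≥ 75 → Credit

Credit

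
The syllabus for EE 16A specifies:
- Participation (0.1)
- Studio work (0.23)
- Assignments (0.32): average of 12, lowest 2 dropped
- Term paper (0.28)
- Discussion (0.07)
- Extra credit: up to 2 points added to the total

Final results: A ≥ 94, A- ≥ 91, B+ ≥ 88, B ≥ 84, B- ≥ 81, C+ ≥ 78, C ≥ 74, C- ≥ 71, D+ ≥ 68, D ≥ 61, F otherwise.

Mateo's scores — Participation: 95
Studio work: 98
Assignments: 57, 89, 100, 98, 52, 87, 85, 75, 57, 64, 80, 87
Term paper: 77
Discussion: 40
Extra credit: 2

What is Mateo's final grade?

Assignments: drop 52, 57 → average of remaining 10 = 822/10 = 82.2
Weighted total:
  Participation 95 × 0.1 = 9.5
  Studio work 98 × 0.23 = 22.54
  Assignments 82.2 × 0.32 = 26.304
  Term paper 77 × 0.28 = 21.56
  Discussion 40 × 0.07 = 2.8
Sum = 82.704
Extra credit: 82.704 + 2 = 84.704
84.704 is ≥ 84 and < 88 → B

B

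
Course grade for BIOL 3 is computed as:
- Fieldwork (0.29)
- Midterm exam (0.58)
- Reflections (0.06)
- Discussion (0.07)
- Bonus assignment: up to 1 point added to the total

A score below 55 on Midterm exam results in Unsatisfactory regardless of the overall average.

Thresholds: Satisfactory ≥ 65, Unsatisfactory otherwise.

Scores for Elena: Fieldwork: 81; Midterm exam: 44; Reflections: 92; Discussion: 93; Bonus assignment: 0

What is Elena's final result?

Unsatisfactory

Midterm exam score 44 < 55: minimum not met.
Weighted total:
  Fieldwork 81 × 0.29 = 23.49
  Midterm exam 44 × 0.58 = 25.52
  Reflections 92 × 0.06 = 5.52
  Discussion 93 × 0.07 = 6.51
Sum = 61.04
Bonus assignment: 61.04 + 0 = 61.04
Because the Midterm exam minimum was not met, the result is Unsatisfactory.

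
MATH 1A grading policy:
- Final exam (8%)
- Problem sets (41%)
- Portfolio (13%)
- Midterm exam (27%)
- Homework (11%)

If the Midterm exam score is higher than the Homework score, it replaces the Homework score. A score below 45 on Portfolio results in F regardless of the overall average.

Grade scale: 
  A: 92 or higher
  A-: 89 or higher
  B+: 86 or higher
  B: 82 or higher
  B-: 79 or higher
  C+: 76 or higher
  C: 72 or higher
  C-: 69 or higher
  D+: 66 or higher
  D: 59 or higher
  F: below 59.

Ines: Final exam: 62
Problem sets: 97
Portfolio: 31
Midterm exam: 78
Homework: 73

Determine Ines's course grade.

Midterm exam (78) > Homework (73), so Homework counts as 78.
Portfolio score 31 < 45: minimum not met.
Weighted total:
  Final exam 62 × 0.08 = 4.96
  Problem sets 97 × 0.41 = 39.77
  Portfolio 31 × 0.13 = 4.03
  Midterm exam 78 × 0.27 = 21.06
  Homework 78 × 0.11 = 8.58
Sum = 78.4
Because the Portfolio minimum was not met, the result is F.

F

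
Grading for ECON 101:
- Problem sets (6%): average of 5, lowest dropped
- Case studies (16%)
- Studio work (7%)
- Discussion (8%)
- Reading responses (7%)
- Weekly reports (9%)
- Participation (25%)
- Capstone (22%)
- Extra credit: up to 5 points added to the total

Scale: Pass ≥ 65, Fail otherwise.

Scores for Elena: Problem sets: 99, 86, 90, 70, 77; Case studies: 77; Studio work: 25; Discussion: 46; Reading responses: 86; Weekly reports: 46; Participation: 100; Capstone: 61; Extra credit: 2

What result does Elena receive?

Problem sets: drop 70 → average of remaining 4 = 352/4 = 88
Weighted total:
  Problem sets 88 × 0.06 = 5.28
  Case studies 77 × 0.16 = 12.32
  Studio work 25 × 0.07 = 1.75
  Discussion 46 × 0.08 = 3.68
  Reading responses 86 × 0.07 = 6.02
  Weekly reports 46 × 0.09 = 4.14
  Participation 100 × 0.25 = 25
  Capstone 61 × 0.22 = 13.42
Sum = 71.61
Extra credit: 71.61 + 2 = 73.61
73.61 ≥ 65 → Pass

Pass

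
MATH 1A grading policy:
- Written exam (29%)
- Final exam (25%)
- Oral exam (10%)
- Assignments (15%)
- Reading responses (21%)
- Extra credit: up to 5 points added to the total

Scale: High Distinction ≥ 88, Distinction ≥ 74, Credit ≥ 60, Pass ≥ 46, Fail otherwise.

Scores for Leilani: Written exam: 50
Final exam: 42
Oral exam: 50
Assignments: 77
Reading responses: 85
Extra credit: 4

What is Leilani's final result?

Weighted total:
  Written exam 50 × 0.29 = 14.5
  Final exam 42 × 0.25 = 10.5
  Oral exam 50 × 0.1 = 5
  Assignments 77 × 0.15 = 11.55
  Reading responses 85 × 0.21 = 17.85
Sum = 59.4
Extra credit: 59.4 + 4 = 63.4
63.4 is ≥ 60 and < 74 → Credit

Credit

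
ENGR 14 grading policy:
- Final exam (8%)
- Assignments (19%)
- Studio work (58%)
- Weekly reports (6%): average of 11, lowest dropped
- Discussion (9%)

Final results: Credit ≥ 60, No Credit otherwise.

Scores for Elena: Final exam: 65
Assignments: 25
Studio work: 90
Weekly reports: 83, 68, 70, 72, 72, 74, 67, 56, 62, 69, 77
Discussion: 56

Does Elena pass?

Weekly reports: drop 56 → average of remaining 10 = 714/10 = 71.4
Weighted total:
  Final exam 65 × 0.08 = 5.2
  Assignments 25 × 0.19 = 4.75
  Studio work 90 × 0.58 = 52.2
  Weekly reports 71.4 × 0.06 = 4.284
  Discussion 56 × 0.09 = 5.04
Sum = 71.474
71.474 ≥ 60 → Credit

Credit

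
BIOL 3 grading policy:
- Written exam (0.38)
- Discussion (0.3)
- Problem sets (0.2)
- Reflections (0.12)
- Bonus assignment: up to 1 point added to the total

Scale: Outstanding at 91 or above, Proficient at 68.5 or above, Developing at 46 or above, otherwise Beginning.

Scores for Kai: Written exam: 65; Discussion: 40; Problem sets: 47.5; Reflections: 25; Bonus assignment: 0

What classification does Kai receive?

Developing

Weighted total:
  Written exam 65 × 0.38 = 24.7
  Discussion 40 × 0.3 = 12
  Problem sets 47.5 × 0.2 = 9.5
  Reflections 25 × 0.12 = 3
Sum = 49.2
Bonus assignment: 49.2 + 0 = 49.2
49.2 is ≥ 46 and < 68.5 → Developing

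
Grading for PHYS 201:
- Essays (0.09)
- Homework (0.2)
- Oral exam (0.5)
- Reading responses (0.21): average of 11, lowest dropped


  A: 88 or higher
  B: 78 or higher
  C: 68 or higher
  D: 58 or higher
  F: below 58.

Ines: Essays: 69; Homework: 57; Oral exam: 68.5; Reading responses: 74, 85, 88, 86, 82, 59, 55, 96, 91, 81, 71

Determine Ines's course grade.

C

Reading responses: drop 55 → average of remaining 10 = 813/10 = 81.3
Weighted total:
  Essays 69 × 0.09 = 6.21
  Homework 57 × 0.2 = 11.4
  Oral exam 68.5 × 0.5 = 34.25
  Reading responses 81.3 × 0.21 = 17.073
Sum = 68.933
68.933 is ≥ 68 and < 78 → C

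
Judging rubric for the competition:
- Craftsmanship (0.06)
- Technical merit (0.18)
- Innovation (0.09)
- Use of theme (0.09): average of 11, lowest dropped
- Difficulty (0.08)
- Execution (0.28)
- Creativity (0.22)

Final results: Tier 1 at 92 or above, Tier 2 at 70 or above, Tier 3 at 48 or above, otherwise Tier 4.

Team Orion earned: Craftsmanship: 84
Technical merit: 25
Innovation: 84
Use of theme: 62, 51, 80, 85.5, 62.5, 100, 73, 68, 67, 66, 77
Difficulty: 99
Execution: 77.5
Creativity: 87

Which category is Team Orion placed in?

Tier 2

Use of theme: drop 51 → average of remaining 10 = 741/10 = 74.1
Weighted total:
  Craftsmanship 84 × 0.06 = 5.04
  Technical merit 25 × 0.18 = 4.5
  Innovation 84 × 0.09 = 7.56
  Use of theme 74.1 × 0.09 = 6.669
  Difficulty 99 × 0.08 = 7.92
  Execution 77.5 × 0.28 = 21.7
  Creativity 87 × 0.22 = 19.14
Sum = 72.529
72.529 is ≥ 70 and < 92 → Tier 2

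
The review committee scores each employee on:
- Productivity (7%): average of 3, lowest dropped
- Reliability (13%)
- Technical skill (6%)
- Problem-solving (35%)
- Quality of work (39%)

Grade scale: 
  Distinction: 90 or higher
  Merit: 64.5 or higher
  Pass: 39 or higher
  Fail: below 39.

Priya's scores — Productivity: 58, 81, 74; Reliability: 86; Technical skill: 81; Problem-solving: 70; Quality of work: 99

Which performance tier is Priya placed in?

Merit

Productivity: drop 58 → average of remaining 2 = 155/2 = 77.5
Weighted total:
  Productivity 77.5 × 0.07 = 5.425
  Reliability 86 × 0.13 = 11.18
  Technical skill 81 × 0.06 = 4.86
  Problem-solving 70 × 0.35 = 24.5
  Quality of work 99 × 0.39 = 38.61
Sum = 84.575
84.575 is ≥ 64.5 and < 90 → Merit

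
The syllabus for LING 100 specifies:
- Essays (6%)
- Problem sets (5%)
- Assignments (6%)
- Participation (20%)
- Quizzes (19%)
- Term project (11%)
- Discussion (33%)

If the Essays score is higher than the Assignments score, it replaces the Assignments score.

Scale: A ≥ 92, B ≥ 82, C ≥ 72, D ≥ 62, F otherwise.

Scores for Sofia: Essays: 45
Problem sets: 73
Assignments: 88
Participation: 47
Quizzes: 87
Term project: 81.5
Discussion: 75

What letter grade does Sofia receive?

Essays (45) ≤ Assignments (88), so Assignments stays at 88.
Weighted total:
  Essays 45 × 0.06 = 2.7
  Problem sets 73 × 0.05 = 3.65
  Assignments 88 × 0.06 = 5.28
  Participation 47 × 0.2 = 9.4
  Quizzes 87 × 0.19 = 16.53
  Term project 81.5 × 0.11 = 8.965
  Discussion 75 × 0.33 = 24.75
Sum = 71.275
71.275 is ≥ 62 and < 72 → D

D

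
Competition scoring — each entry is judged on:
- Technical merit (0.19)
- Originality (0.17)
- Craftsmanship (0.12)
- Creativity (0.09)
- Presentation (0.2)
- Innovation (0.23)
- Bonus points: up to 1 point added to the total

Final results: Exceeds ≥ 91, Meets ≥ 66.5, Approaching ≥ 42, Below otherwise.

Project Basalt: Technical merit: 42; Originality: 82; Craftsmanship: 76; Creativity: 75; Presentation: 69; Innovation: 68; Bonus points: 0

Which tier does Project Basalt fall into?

Weighted total:
  Technical merit 42 × 0.19 = 7.98
  Originality 82 × 0.17 = 13.94
  Craftsmanship 76 × 0.12 = 9.12
  Creativity 75 × 0.09 = 6.75
  Presentation 69 × 0.2 = 13.8
  Innovation 68 × 0.23 = 15.64
Sum = 67.23
Bonus points: 67.23 + 0 = 67.23
67.23 is ≥ 66.5 and < 91 → Meets

Meets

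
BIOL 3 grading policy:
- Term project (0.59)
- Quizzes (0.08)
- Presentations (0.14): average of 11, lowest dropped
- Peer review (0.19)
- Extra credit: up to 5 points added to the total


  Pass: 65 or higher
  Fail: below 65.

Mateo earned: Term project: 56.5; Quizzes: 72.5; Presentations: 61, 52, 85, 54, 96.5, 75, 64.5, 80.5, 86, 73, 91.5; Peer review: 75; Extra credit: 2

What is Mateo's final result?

Presentations: drop 52 → average of remaining 10 = 767/10 = 76.7
Weighted total:
  Term project 56.5 × 0.59 = 33.335
  Quizzes 72.5 × 0.08 = 5.8
  Presentations 76.7 × 0.14 = 10.738
  Peer review 75 × 0.19 = 14.25
Sum = 64.123
Extra credit: 64.123 + 2 = 66.123
66.123 ≥ 65 → Pass

Pass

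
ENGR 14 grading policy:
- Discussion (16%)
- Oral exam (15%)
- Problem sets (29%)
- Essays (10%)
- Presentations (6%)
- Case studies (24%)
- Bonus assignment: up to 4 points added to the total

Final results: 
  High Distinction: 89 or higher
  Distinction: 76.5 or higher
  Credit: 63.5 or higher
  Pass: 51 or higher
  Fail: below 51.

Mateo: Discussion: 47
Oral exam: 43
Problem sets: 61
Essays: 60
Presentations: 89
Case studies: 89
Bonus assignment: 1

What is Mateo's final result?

Credit

Weighted total:
  Discussion 47 × 0.16 = 7.52
  Oral exam 43 × 0.15 = 6.45
  Problem sets 61 × 0.29 = 17.69
  Essays 60 × 0.1 = 6
  Presentations 89 × 0.06 = 5.34
  Case studies 89 × 0.24 = 21.36
Sum = 64.36
Bonus assignment: 64.36 + 1 = 65.36
65.36 is ≥ 63.5 and < 76.5 → Credit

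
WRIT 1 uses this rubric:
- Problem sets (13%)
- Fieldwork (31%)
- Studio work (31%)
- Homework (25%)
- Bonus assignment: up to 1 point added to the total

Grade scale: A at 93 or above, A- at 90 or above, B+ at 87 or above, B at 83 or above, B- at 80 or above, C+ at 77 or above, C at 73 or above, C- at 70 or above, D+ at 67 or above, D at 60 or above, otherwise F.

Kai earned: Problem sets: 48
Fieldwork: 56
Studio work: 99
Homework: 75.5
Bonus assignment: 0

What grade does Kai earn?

Weighted total:
  Problem sets 48 × 0.13 = 6.24
  Fieldwork 56 × 0.31 = 17.36
  Studio work 99 × 0.31 = 30.69
  Homework 75.5 × 0.25 = 18.875
Sum = 73.165
Bonus assignment: 73.165 + 0 = 73.165
73.165 is ≥ 73 and < 77 → C

C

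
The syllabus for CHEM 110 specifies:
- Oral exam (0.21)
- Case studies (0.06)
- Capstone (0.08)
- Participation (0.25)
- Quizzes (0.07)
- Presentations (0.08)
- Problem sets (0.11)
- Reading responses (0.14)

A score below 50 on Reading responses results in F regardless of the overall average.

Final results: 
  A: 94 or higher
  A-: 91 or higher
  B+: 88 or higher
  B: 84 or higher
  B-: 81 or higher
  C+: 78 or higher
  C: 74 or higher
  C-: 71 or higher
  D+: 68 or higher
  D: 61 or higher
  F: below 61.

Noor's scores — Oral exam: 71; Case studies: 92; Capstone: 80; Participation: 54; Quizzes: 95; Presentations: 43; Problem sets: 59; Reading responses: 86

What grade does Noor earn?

Reading responses score 86 ≥ 50: minimum met.
Weighted total:
  Oral exam 71 × 0.21 = 14.91
  Case studies 92 × 0.06 = 5.52
  Capstone 80 × 0.08 = 6.4
  Participation 54 × 0.25 = 13.5
  Quizzes 95 × 0.07 = 6.65
  Presentations 43 × 0.08 = 3.44
  Problem sets 59 × 0.11 = 6.49
  Reading responses 86 × 0.14 = 12.04
Sum = 68.95
68.95 is ≥ 68 and < 71 → D+

D+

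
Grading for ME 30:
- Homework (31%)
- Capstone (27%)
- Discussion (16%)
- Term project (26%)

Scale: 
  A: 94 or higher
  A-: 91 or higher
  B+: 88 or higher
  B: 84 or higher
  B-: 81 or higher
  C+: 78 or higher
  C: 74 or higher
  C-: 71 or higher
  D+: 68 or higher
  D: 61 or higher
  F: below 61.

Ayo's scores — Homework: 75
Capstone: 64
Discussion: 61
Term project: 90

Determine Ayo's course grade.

Weighted total:
  Homework 75 × 0.31 = 23.25
  Capstone 64 × 0.27 = 17.28
  Discussion 61 × 0.16 = 9.76
  Term project 90 × 0.26 = 23.4
Sum = 73.69
73.69 is ≥ 71 and < 74 → C-

C-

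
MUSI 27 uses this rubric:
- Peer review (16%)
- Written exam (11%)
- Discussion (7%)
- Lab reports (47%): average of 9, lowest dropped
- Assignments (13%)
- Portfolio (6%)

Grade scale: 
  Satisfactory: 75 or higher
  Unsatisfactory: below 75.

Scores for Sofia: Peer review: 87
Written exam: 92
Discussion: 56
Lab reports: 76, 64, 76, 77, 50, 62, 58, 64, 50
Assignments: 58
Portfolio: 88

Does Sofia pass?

Lab reports: drop 50 → average of remaining 8 = 527/8 = 65.875
Weighted total:
  Peer review 87 × 0.16 = 13.92
  Written exam 92 × 0.11 = 10.12
  Discussion 56 × 0.07 = 3.92
  Lab reports 65.875 × 0.47 = 30.96125
  Assignments 58 × 0.13 = 7.54
  Portfolio 88 × 0.06 = 5.28
Sum = 71.74125
71.74125 < 75 → Unsatisfactory

Unsatisfactory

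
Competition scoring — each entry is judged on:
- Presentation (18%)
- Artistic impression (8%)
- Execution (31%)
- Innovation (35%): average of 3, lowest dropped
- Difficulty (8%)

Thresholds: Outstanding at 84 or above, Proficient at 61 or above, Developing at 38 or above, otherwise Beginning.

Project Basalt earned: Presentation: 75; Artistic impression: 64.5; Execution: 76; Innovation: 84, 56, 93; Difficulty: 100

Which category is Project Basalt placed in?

Proficient

Innovation: drop 56 → average of remaining 2 = 177/2 = 88.5
Weighted total:
  Presentation 75 × 0.18 = 13.5
  Artistic impression 64.5 × 0.08 = 5.16
  Execution 76 × 0.31 = 23.56
  Innovation 88.5 × 0.35 = 30.975
  Difficulty 100 × 0.08 = 8
Sum = 81.195
81.195 is ≥ 61 and < 84 → Proficient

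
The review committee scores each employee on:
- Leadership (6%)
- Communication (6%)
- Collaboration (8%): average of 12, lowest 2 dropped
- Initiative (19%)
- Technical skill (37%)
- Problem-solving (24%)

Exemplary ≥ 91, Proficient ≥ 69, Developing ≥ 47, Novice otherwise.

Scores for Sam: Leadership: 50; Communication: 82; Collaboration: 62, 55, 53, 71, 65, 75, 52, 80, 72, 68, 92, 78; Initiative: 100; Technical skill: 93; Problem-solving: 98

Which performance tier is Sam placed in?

Proficient

Collaboration: drop 52, 53 → average of remaining 10 = 718/10 = 71.8
Weighted total:
  Leadership 50 × 0.06 = 3
  Communication 82 × 0.06 = 4.92
  Collaboration 71.8 × 0.08 = 5.744
  Initiative 100 × 0.19 = 19
  Technical skill 93 × 0.37 = 34.41
  Problem-solving 98 × 0.24 = 23.52
Sum = 90.594
90.594 is ≥ 69 and < 91 → Proficient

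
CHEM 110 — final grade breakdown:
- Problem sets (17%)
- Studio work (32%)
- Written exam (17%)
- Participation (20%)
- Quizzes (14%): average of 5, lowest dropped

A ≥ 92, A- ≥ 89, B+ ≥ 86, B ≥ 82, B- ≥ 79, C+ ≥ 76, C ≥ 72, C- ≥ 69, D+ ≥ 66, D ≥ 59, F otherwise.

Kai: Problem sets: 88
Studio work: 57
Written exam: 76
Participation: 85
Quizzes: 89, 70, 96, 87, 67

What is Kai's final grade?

Quizzes: drop 67 → average of remaining 4 = 342/4 = 85.5
Weighted total:
  Problem sets 88 × 0.17 = 14.96
  Studio work 57 × 0.32 = 18.24
  Written exam 76 × 0.17 = 12.92
  Participation 85 × 0.2 = 17
  Quizzes 85.5 × 0.14 = 11.97
Sum = 75.09
75.09 is ≥ 72 and < 76 → C

C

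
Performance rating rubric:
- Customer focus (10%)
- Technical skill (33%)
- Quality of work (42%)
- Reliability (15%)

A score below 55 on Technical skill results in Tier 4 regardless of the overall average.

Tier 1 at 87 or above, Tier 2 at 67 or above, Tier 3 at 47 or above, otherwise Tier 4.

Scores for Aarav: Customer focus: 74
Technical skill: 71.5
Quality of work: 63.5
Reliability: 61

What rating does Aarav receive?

Technical skill score 71.5 ≥ 55: minimum met.
Weighted total:
  Customer focus 74 × 0.1 = 7.4
  Technical skill 71.5 × 0.33 = 23.595
  Quality of work 63.5 × 0.42 = 26.67
  Reliability 61 × 0.15 = 9.15
Sum = 66.815
66.815 is ≥ 47 and < 67 → Tier 3

Tier 3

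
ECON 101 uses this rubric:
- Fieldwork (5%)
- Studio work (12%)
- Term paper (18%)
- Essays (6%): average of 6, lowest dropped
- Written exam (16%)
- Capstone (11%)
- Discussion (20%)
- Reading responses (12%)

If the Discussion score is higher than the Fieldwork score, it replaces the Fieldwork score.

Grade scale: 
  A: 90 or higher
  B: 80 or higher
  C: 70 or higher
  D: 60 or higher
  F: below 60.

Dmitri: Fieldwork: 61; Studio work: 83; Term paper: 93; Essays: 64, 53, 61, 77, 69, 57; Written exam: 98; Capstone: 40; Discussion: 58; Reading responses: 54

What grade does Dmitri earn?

C

Essays: drop 53 → average of remaining 5 = 328/5 = 65.6
Discussion (58) ≤ Fieldwork (61), so Fieldwork stays at 61.
Weighted total:
  Fieldwork 61 × 0.05 = 3.05
  Studio work 83 × 0.12 = 9.96
  Term paper 93 × 0.18 = 16.74
  Essays 65.6 × 0.06 = 3.936
  Written exam 98 × 0.16 = 15.68
  Capstone 40 × 0.11 = 4.4
  Discussion 58 × 0.2 = 11.6
  Reading responses 54 × 0.12 = 6.48
Sum = 71.846
71.846 is ≥ 70 and < 80 → C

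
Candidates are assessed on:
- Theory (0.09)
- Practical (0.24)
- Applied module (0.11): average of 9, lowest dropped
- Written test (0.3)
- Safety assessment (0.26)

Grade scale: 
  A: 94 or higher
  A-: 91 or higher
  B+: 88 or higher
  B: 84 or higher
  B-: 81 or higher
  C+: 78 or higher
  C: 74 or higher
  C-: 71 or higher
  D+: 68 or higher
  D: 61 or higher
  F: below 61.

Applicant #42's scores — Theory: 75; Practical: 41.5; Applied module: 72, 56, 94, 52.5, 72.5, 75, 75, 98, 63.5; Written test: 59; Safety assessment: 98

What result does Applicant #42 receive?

Applied module: drop 52.5 → average of remaining 8 = 606/8 = 75.75
Weighted total:
  Theory 75 × 0.09 = 6.75
  Practical 41.5 × 0.24 = 9.96
  Applied module 75.75 × 0.11 = 8.3325
  Written test 59 × 0.3 = 17.7
  Safety assessment 98 × 0.26 = 25.48
Sum = 68.2225
68.2225 is ≥ 68 and < 71 → D+

D+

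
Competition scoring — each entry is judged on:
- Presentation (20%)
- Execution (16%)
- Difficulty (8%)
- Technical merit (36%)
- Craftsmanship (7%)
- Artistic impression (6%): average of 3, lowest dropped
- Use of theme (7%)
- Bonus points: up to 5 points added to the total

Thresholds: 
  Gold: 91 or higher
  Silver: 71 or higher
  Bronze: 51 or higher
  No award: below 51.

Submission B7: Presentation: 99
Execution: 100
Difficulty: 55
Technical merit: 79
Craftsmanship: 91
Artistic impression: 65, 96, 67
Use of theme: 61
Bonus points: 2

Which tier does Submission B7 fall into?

Silver

Artistic impression: drop 65 → average of remaining 2 = 163/2 = 81.5
Weighted total:
  Presentation 99 × 0.2 = 19.8
  Execution 100 × 0.16 = 16
  Difficulty 55 × 0.08 = 4.4
  Technical merit 79 × 0.36 = 28.44
  Craftsmanship 91 × 0.07 = 6.37
  Artistic impression 81.5 × 0.06 = 4.89
  Use of theme 61 × 0.07 = 4.27
Sum = 84.17
Bonus points: 84.17 + 2 = 86.17
86.17 is ≥ 71 and < 91 → Silver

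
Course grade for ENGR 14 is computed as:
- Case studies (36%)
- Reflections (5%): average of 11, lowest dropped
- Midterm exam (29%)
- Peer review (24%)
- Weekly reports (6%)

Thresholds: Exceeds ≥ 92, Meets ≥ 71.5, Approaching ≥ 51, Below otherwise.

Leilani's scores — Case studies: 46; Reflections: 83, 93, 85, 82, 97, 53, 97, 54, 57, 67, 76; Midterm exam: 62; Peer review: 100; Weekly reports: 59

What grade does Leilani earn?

Approaching

Reflections: drop 53 → average of remaining 10 = 791/10 = 79.1
Weighted total:
  Case studies 46 × 0.36 = 16.56
  Reflections 79.1 × 0.05 = 3.955
  Midterm exam 62 × 0.29 = 17.98
  Peer review 100 × 0.24 = 24
  Weekly reports 59 × 0.06 = 3.54
Sum = 66.035
66.035 is ≥ 51 and < 71.5 → Approaching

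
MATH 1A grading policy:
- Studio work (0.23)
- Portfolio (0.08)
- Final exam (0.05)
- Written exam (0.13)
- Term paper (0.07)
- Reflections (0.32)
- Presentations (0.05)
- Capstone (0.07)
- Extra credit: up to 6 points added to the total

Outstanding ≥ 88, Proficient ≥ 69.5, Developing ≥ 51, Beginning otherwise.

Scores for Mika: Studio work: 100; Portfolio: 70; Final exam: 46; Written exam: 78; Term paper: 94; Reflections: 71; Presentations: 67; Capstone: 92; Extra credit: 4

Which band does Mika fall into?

Weighted total:
  Studio work 100 × 0.23 = 23
  Portfolio 70 × 0.08 = 5.6
  Final exam 46 × 0.05 = 2.3
  Written exam 78 × 0.13 = 10.14
  Term paper 94 × 0.07 = 6.58
  Reflections 71 × 0.32 = 22.72
  Presentations 67 × 0.05 = 3.35
  Capstone 92 × 0.07 = 6.44
Sum = 80.13
Extra credit: 80.13 + 4 = 84.13
84.13 is ≥ 69.5 and < 88 → Proficient

Proficient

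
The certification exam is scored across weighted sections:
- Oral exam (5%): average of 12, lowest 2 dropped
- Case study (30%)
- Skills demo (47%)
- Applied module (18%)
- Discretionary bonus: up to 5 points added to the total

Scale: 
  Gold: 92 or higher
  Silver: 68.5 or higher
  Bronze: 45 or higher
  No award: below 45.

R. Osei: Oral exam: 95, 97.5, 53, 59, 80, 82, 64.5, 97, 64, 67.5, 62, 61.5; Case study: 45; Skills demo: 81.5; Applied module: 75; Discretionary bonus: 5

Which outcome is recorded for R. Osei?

Oral exam: drop 53, 59 → average of remaining 10 = 771/10 = 77.1
Weighted total:
  Oral exam 77.1 × 0.05 = 3.855
  Case study 45 × 0.3 = 13.5
  Skills demo 81.5 × 0.47 = 38.305
  Applied module 75 × 0.18 = 13.5
Sum = 69.16
Discretionary bonus: 69.16 + 5 = 74.16
74.16 is ≥ 68.5 and < 92 → Silver

Silver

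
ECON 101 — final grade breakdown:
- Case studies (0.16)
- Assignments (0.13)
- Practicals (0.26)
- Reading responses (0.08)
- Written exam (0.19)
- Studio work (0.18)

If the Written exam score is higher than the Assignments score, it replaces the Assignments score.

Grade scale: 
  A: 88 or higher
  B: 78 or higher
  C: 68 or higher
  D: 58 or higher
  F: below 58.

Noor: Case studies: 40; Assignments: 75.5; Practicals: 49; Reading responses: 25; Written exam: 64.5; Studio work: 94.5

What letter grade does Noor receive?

Written exam (64.5) ≤ Assignments (75.5), so Assignments stays at 75.5.
Weighted total:
  Case studies 40 × 0.16 = 6.4
  Assignments 75.5 × 0.13 = 9.815
  Practicals 49 × 0.26 = 12.74
  Reading responses 25 × 0.08 = 2
  Written exam 64.5 × 0.19 = 12.255
  Studio work 94.5 × 0.18 = 17.01
Sum = 60.22
60.22 is ≥ 58 and < 68 → D

D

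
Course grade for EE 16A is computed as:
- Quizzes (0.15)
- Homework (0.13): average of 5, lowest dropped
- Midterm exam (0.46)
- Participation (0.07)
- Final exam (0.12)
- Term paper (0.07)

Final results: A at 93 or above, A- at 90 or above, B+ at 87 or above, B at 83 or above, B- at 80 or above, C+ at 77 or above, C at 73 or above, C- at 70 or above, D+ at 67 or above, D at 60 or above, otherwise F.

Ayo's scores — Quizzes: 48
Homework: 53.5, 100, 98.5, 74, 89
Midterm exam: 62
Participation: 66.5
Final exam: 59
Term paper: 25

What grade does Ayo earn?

D

Homework: drop 53.5 → average of remaining 4 = 361.5/4 = 90.375
Weighted total:
  Quizzes 48 × 0.15 = 7.2
  Homework 90.375 × 0.13 = 11.74875
  Midterm exam 62 × 0.46 = 28.52
  Participation 66.5 × 0.07 = 4.655
  Final exam 59 × 0.12 = 7.08
  Term paper 25 × 0.07 = 1.75
Sum = 60.95375
60.95375 is ≥ 60 and < 67 → D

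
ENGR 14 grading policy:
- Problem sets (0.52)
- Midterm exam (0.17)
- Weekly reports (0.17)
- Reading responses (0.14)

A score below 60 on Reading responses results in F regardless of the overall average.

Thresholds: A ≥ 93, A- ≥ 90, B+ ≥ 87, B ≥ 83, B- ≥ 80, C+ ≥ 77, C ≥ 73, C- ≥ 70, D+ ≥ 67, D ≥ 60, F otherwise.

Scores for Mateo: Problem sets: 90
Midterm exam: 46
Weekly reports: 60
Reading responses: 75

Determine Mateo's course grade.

Reading responses score 75 ≥ 60: minimum met.
Weighted total:
  Problem sets 90 × 0.52 = 46.8
  Midterm exam 46 × 0.17 = 7.82
  Weekly reports 60 × 0.17 = 10.2
  Reading responses 75 × 0.14 = 10.5
Sum = 75.32
75.32 is ≥ 73 and < 77 → C

C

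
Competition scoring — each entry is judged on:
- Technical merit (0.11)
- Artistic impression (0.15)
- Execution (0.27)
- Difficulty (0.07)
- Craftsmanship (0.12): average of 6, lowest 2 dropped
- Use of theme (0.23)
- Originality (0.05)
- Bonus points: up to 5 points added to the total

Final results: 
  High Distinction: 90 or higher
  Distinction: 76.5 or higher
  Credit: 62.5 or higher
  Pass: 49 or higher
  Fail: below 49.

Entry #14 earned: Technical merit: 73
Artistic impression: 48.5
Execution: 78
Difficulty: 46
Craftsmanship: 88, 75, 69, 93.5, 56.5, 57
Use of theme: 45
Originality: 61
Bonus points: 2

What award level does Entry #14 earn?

Credit

Craftsmanship: drop 56.5, 57 → average of remaining 4 = 325.5/4 = 81.375
Weighted total:
  Technical merit 73 × 0.11 = 8.03
  Artistic impression 48.5 × 0.15 = 7.275
  Execution 78 × 0.27 = 21.06
  Difficulty 46 × 0.07 = 3.22
  Craftsmanship 81.375 × 0.12 = 9.765
  Use of theme 45 × 0.23 = 10.35
  Originality 61 × 0.05 = 3.05
Sum = 62.75
Bonus points: 62.75 + 2 = 64.75
64.75 is ≥ 62.5 and < 76.5 → Credit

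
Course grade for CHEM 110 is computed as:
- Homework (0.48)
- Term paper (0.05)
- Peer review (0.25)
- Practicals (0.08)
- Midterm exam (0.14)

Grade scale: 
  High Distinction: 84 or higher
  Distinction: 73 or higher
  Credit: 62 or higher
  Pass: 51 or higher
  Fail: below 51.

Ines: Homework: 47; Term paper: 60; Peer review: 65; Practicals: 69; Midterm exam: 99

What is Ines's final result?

Pass

Weighted total:
  Homework 47 × 0.48 = 22.56
  Term paper 60 × 0.05 = 3
  Peer review 65 × 0.25 = 16.25
  Practicals 69 × 0.08 = 5.52
  Midterm exam 99 × 0.14 = 13.86
Sum = 61.19
61.19 is ≥ 51 and < 62 → Pass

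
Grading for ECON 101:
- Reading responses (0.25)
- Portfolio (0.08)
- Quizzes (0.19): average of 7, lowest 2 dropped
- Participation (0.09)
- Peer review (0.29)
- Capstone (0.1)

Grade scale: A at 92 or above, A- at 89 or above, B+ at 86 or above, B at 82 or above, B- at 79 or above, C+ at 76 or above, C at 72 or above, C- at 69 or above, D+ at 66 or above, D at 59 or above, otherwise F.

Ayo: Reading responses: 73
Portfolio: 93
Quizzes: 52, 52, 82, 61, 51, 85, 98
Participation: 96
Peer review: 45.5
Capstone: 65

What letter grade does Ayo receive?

D+

Quizzes: drop 51, 52 → average of remaining 5 = 378/5 = 75.6
Weighted total:
  Reading responses 73 × 0.25 = 18.25
  Portfolio 93 × 0.08 = 7.44
  Quizzes 75.6 × 0.19 = 14.364
  Participation 96 × 0.09 = 8.64
  Peer review 45.5 × 0.29 = 13.195
  Capstone 65 × 0.1 = 6.5
Sum = 68.389
68.389 is ≥ 66 and < 69 → D+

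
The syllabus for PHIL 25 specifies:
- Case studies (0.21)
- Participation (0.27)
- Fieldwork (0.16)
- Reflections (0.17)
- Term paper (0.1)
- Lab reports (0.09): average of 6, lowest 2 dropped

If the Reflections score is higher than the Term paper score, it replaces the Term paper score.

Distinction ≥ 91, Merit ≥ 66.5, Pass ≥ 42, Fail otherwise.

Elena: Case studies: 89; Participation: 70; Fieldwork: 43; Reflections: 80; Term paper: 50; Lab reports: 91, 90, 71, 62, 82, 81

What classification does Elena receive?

Lab reports: drop 62, 71 → average of remaining 4 = 344/4 = 86
Reflections (80) > Term paper (50), so Term paper counts as 80.
Weighted total:
  Case studies 89 × 0.21 = 18.69
  Participation 70 × 0.27 = 18.9
  Fieldwork 43 × 0.16 = 6.88
  Reflections 80 × 0.17 = 13.6
  Term paper 80 × 0.1 = 8
  Lab reports 86 × 0.09 = 7.74
Sum = 73.81
73.81 is ≥ 66.5 and < 91 → Merit

Merit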